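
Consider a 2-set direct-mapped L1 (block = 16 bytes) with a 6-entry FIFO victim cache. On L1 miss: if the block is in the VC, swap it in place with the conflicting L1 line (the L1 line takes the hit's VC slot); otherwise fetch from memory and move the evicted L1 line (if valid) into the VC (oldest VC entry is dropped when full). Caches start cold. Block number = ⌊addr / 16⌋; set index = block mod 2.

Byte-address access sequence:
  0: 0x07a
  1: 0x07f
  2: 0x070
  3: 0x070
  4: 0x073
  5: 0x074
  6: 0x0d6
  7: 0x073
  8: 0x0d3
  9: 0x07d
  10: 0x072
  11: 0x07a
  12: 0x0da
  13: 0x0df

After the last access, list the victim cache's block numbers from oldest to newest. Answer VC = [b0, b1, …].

  [0] addr=0x7a blk=7 s=1: MISS | VC []
  [1] addr=0x7f blk=7 s=1: L1-HIT | VC []
  [2] addr=0x70 blk=7 s=1: L1-HIT | VC []
  [3] addr=0x70 blk=7 s=1: L1-HIT | VC []
  [4] addr=0x73 blk=7 s=1: L1-HIT | VC []
  [5] addr=0x74 blk=7 s=1: L1-HIT | VC []
  [6] addr=0xd6 blk=13 s=1: MISS | VC [7]
  [7] addr=0x73 blk=7 s=1: VC-HIT | VC [13]
  [8] addr=0xd3 blk=13 s=1: VC-HIT | VC [7]
  [9] addr=0x7d blk=7 s=1: VC-HIT | VC [13]
  [10] addr=0x72 blk=7 s=1: L1-HIT | VC [13]
  [11] addr=0x7a blk=7 s=1: L1-HIT | VC [13]
  [12] addr=0xda blk=13 s=1: VC-HIT | VC [7]
  [13] addr=0xdf blk=13 s=1: L1-HIT | VC [7]

VC = [7]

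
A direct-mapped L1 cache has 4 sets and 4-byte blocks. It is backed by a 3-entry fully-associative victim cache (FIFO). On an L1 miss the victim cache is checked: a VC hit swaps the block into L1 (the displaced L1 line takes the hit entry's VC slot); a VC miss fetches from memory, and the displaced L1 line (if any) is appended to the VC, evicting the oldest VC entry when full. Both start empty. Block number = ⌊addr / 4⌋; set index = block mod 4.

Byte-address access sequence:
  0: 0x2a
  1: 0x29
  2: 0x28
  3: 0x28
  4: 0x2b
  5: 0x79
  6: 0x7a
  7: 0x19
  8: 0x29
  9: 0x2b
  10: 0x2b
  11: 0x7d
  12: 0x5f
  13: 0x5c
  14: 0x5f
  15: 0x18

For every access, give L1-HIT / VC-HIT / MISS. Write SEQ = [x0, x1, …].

SEQ = [MISS, L1-HIT, L1-HIT, L1-HIT, L1-HIT, MISS, L1-HIT, MISS, VC-HIT, L1-HIT, L1-HIT, MISS, MISS, L1-HIT, L1-HIT, VC-HIT]

0: 0x2a (blk 10, set 2) → MISS  vc=[]
1: 0x29 (blk 10, set 2) → L1-HIT  vc=[]
2: 0x28 (blk 10, set 2) → L1-HIT  vc=[]
3: 0x28 (blk 10, set 2) → L1-HIT  vc=[]
4: 0x2b (blk 10, set 2) → L1-HIT  vc=[]
5: 0x79 (blk 30, set 2) → MISS  vc=[10]
6: 0x7a (blk 30, set 2) → L1-HIT  vc=[10]
7: 0x19 (blk 6, set 2) → MISS  vc=[10, 30]
8: 0x29 (blk 10, set 2) → VC-HIT  vc=[6, 30]
9: 0x2b (blk 10, set 2) → L1-HIT  vc=[6, 30]
10: 0x2b (blk 10, set 2) → L1-HIT  vc=[6, 30]
11: 0x7d (blk 31, set 3) → MISS  vc=[6, 30]
12: 0x5f (blk 23, set 3) → MISS  vc=[6, 30, 31]
13: 0x5c (blk 23, set 3) → L1-HIT  vc=[6, 30, 31]
14: 0x5f (blk 23, set 3) → L1-HIT  vc=[6, 30, 31]
15: 0x18 (blk 6, set 2) → VC-HIT  vc=[10, 30, 31]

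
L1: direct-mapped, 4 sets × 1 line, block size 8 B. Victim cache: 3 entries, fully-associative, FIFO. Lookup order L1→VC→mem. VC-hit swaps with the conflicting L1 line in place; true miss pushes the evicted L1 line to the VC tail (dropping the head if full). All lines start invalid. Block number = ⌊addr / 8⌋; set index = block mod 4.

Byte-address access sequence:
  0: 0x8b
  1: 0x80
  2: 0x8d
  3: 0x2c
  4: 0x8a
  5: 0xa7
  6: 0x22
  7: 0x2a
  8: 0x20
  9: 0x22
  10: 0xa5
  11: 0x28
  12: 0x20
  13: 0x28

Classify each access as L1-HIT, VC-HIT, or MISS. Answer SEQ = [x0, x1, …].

SEQ = [MISS, MISS, L1-HIT, MISS, VC-HIT, MISS, MISS, VC-HIT, L1-HIT, L1-HIT, VC-HIT, L1-HIT, VC-HIT, L1-HIT]

0: 0x8b (blk 17, set 1) → MISS  vc=[]
1: 0x80 (blk 16, set 0) → MISS  vc=[]
2: 0x8d (blk 17, set 1) → L1-HIT  vc=[]
3: 0x2c (blk 5, set 1) → MISS  vc=[17]
4: 0x8a (blk 17, set 1) → VC-HIT  vc=[5]
5: 0xa7 (blk 20, set 0) → MISS  vc=[5, 16]
6: 0x22 (blk 4, set 0) → MISS  vc=[5, 16, 20]
7: 0x2a (blk 5, set 1) → VC-HIT  vc=[17, 16, 20]
8: 0x20 (blk 4, set 0) → L1-HIT  vc=[17, 16, 20]
9: 0x22 (blk 4, set 0) → L1-HIT  vc=[17, 16, 20]
10: 0xa5 (blk 20, set 0) → VC-HIT  vc=[17, 16, 4]
11: 0x28 (blk 5, set 1) → L1-HIT  vc=[17, 16, 4]
12: 0x20 (blk 4, set 0) → VC-HIT  vc=[17, 16, 20]
13: 0x28 (blk 5, set 1) → L1-HIT  vc=[17, 16, 20]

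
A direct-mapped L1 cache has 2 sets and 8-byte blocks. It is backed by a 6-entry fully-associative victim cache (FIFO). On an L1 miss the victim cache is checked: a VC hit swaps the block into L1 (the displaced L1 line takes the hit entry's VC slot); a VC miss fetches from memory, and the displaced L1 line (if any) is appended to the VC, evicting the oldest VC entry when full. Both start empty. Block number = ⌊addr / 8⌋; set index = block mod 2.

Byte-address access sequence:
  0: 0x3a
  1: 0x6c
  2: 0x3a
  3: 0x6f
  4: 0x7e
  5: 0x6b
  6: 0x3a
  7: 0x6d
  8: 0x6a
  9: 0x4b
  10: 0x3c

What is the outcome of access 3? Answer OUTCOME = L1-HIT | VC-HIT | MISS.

#0 0x3a→b7/s1 MISS; vc=[]
#1 0x6c→b13/s1 MISS; vc=[7]
#2 0x3a→b7/s1 VC-HIT; vc=[13]
#3 0x6f→b13/s1 VC-HIT; vc=[7]
#4 0x7e→b15/s1 MISS; vc=[7,13]
#5 0x6b→b13/s1 VC-HIT; vc=[7,15]
#6 0x3a→b7/s1 VC-HIT; vc=[13,15]
#7 0x6d→b13/s1 VC-HIT; vc=[7,15]
#8 0x6a→b13/s1 L1-HIT; vc=[7,15]
#9 0x4b→b9/s1 MISS; vc=[7,15,13]
#10 0x3c→b7/s1 VC-HIT; vc=[9,15,13]

OUTCOME = VC-HIT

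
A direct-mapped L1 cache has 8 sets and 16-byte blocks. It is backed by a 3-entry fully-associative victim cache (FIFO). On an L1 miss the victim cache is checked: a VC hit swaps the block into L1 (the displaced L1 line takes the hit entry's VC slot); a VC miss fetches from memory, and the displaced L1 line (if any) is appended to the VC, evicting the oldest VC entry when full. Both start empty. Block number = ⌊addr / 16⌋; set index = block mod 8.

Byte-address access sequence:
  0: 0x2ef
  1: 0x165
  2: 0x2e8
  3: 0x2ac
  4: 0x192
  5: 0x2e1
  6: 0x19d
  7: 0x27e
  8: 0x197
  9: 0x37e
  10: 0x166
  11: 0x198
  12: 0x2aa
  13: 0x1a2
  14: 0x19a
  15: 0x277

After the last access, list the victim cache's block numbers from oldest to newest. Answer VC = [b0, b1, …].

  [0] addr=0x2ef blk=46 s=6: MISS | VC []
  [1] addr=0x165 blk=22 s=6: MISS | VC [46]
  [2] addr=0x2e8 blk=46 s=6: VC-HIT | VC [22]
  [3] addr=0x2ac blk=42 s=2: MISS | VC [22]
  [4] addr=0x192 blk=25 s=1: MISS | VC [22]
  [5] addr=0x2e1 blk=46 s=6: L1-HIT | VC [22]
  [6] addr=0x19d blk=25 s=1: L1-HIT | VC [22]
  [7] addr=0x27e blk=39 s=7: MISS | VC [22]
  [8] addr=0x197 blk=25 s=1: L1-HIT | VC [22]
  [9] addr=0x37e blk=55 s=7: MISS | VC [22, 39]
  [10] addr=0x166 blk=22 s=6: VC-HIT | VC [46, 39]
  [11] addr=0x198 blk=25 s=1: L1-HIT | VC [46, 39]
  [12] addr=0x2aa blk=42 s=2: L1-HIT | VC [46, 39]
  [13] addr=0x1a2 blk=26 s=2: MISS | VC [46, 39, 42]
  [14] addr=0x19a blk=25 s=1: L1-HIT | VC [46, 39, 42]
  [15] addr=0x277 blk=39 s=7: VC-HIT | VC [46, 55, 42]

VC = [46, 55, 42]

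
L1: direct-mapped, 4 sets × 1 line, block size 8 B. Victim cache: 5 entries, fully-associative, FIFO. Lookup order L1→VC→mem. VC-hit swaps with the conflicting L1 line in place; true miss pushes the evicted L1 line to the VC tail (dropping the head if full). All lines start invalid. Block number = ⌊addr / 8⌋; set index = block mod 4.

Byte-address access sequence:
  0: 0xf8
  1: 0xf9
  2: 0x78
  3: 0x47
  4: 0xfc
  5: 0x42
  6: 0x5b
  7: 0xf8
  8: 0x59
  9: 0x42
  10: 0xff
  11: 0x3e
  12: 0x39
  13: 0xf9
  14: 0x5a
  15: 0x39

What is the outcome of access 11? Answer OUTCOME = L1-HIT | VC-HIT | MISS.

OUTCOME = MISS

0: 0xf8 (blk 31, set 3) → MISS  vc=[]
1: 0xf9 (blk 31, set 3) → L1-HIT  vc=[]
2: 0x78 (blk 15, set 3) → MISS  vc=[31]
3: 0x47 (blk 8, set 0) → MISS  vc=[31]
4: 0xfc (blk 31, set 3) → VC-HIT  vc=[15]
5: 0x42 (blk 8, set 0) → L1-HIT  vc=[15]
6: 0x5b (blk 11, set 3) → MISS  vc=[15, 31]
7: 0xf8 (blk 31, set 3) → VC-HIT  vc=[15, 11]
8: 0x59 (blk 11, set 3) → VC-HIT  vc=[15, 31]
9: 0x42 (blk 8, set 0) → L1-HIT  vc=[15, 31]
10: 0xff (blk 31, set 3) → VC-HIT  vc=[15, 11]
11: 0x3e (blk 7, set 3) → MISS  vc=[15, 11, 31]
12: 0x39 (blk 7, set 3) → L1-HIT  vc=[15, 11, 31]
13: 0xf9 (blk 31, set 3) → VC-HIT  vc=[15, 11, 7]
14: 0x5a (blk 11, set 3) → VC-HIT  vc=[15, 31, 7]
15: 0x39 (blk 7, set 3) → VC-HIT  vc=[15, 31, 11]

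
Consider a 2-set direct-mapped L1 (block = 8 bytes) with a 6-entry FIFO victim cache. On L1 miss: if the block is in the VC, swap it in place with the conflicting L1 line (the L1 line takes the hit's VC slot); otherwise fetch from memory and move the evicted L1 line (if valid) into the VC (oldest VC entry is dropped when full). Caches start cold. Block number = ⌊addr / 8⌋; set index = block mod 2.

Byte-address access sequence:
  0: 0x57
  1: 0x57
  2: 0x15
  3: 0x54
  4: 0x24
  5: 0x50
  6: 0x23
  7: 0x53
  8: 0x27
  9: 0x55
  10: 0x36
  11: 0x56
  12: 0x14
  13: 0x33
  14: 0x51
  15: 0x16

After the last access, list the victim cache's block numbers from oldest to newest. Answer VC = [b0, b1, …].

0: 0x57 (blk 10, set 0) → MISS  vc=[]
1: 0x57 (blk 10, set 0) → L1-HIT  vc=[]
2: 0x15 (blk 2, set 0) → MISS  vc=[10]
3: 0x54 (blk 10, set 0) → VC-HIT  vc=[2]
4: 0x24 (blk 4, set 0) → MISS  vc=[2, 10]
5: 0x50 (blk 10, set 0) → VC-HIT  vc=[2, 4]
6: 0x23 (blk 4, set 0) → VC-HIT  vc=[2, 10]
7: 0x53 (blk 10, set 0) → VC-HIT  vc=[2, 4]
8: 0x27 (blk 4, set 0) → VC-HIT  vc=[2, 10]
9: 0x55 (blk 10, set 0) → VC-HIT  vc=[2, 4]
10: 0x36 (blk 6, set 0) → MISS  vc=[2, 4, 10]
11: 0x56 (blk 10, set 0) → VC-HIT  vc=[2, 4, 6]
12: 0x14 (blk 2, set 0) → VC-HIT  vc=[10, 4, 6]
13: 0x33 (blk 6, set 0) → VC-HIT  vc=[10, 4, 2]
14: 0x51 (blk 10, set 0) → VC-HIT  vc=[6, 4, 2]
15: 0x16 (blk 2, set 0) → VC-HIT  vc=[6, 4, 10]

VC = [6, 4, 10]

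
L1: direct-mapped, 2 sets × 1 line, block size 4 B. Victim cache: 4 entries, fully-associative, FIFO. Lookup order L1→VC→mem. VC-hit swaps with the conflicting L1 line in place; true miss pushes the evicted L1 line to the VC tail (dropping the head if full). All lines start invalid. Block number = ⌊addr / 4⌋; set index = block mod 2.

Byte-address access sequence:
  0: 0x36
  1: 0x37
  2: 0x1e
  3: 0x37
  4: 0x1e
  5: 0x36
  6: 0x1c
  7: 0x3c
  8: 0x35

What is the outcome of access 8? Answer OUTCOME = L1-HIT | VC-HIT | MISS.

0: 0x36 (blk 13, set 1) → MISS  vc=[]
1: 0x37 (blk 13, set 1) → L1-HIT  vc=[]
2: 0x1e (blk 7, set 1) → MISS  vc=[13]
3: 0x37 (blk 13, set 1) → VC-HIT  vc=[7]
4: 0x1e (blk 7, set 1) → VC-HIT  vc=[13]
5: 0x36 (blk 13, set 1) → VC-HIT  vc=[7]
6: 0x1c (blk 7, set 1) → VC-HIT  vc=[13]
7: 0x3c (blk 15, set 1) → MISS  vc=[13, 7]
8: 0x35 (blk 13, set 1) → VC-HIT  vc=[15, 7]

OUTCOME = VC-HIT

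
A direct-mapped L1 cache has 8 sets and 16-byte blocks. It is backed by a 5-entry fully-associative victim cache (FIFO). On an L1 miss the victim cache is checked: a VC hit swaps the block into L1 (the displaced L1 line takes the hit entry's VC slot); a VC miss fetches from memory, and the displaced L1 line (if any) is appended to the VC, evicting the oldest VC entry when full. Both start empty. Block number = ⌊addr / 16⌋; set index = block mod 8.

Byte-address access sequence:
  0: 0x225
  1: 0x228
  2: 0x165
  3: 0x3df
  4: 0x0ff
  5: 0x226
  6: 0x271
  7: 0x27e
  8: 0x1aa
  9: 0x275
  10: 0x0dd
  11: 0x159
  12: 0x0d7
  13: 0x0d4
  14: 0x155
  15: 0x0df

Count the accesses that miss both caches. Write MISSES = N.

0: 0x225 (blk 34, set 2) → MISS  vc=[]
1: 0x228 (blk 34, set 2) → L1-HIT  vc=[]
2: 0x165 (blk 22, set 6) → MISS  vc=[]
3: 0x3df (blk 61, set 5) → MISS  vc=[]
4: 0xff (blk 15, set 7) → MISS  vc=[]
5: 0x226 (blk 34, set 2) → L1-HIT  vc=[]
6: 0x271 (blk 39, set 7) → MISS  vc=[15]
7: 0x27e (blk 39, set 7) → L1-HIT  vc=[15]
8: 0x1aa (blk 26, set 2) → MISS  vc=[15, 34]
9: 0x275 (blk 39, set 7) → L1-HIT  vc=[15, 34]
10: 0xdd (blk 13, set 5) → MISS  vc=[15, 34, 61]
11: 0x159 (blk 21, set 5) → MISS  vc=[15, 34, 61, 13]
12: 0xd7 (blk 13, set 5) → VC-HIT  vc=[15, 34, 61, 21]
13: 0xd4 (blk 13, set 5) → L1-HIT  vc=[15, 34, 61, 21]
14: 0x155 (blk 21, set 5) → VC-HIT  vc=[15, 34, 61, 13]
15: 0xdf (blk 13, set 5) → VC-HIT  vc=[15, 34, 61, 21]

MISSES = 8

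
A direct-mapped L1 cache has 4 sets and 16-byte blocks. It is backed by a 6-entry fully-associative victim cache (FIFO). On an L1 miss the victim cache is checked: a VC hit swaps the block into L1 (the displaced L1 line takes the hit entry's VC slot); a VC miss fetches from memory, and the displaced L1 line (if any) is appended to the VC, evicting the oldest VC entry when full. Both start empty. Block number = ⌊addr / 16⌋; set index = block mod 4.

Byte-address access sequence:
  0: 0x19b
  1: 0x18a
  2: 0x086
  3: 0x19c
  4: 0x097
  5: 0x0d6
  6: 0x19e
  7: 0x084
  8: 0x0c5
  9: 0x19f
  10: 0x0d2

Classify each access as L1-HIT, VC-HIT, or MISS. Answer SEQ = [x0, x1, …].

SEQ = [MISS, MISS, MISS, L1-HIT, MISS, MISS, VC-HIT, L1-HIT, MISS, L1-HIT, VC-HIT]

  [0] addr=0x19b blk=25 s=1: MISS | VC []
  [1] addr=0x18a blk=24 s=0: MISS | VC []
  [2] addr=0x86 blk=8 s=0: MISS | VC [24]
  [3] addr=0x19c blk=25 s=1: L1-HIT | VC [24]
  [4] addr=0x97 blk=9 s=1: MISS | VC [24, 25]
  [5] addr=0xd6 blk=13 s=1: MISS | VC [24, 25, 9]
  [6] addr=0x19e blk=25 s=1: VC-HIT | VC [24, 13, 9]
  [7] addr=0x84 blk=8 s=0: L1-HIT | VC [24, 13, 9]
  [8] addr=0xc5 blk=12 s=0: MISS | VC [24, 13, 9, 8]
  [9] addr=0x19f blk=25 s=1: L1-HIT | VC [24, 13, 9, 8]
  [10] addr=0xd2 blk=13 s=1: VC-HIT | VC [24, 25, 9, 8]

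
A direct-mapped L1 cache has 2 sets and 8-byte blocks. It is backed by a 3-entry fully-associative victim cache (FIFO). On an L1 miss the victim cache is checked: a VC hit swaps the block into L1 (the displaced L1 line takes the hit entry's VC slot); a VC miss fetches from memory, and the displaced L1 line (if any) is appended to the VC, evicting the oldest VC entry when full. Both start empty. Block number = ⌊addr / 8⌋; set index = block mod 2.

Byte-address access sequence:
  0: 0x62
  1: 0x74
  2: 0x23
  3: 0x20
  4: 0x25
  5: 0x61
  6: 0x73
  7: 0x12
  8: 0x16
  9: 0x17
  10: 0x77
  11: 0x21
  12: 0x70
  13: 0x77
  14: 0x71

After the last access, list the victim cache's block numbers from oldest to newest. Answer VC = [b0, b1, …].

#0 0x62→b12/s0 MISS; vc=[]
#1 0x74→b14/s0 MISS; vc=[12]
#2 0x23→b4/s0 MISS; vc=[12,14]
#3 0x20→b4/s0 L1-HIT; vc=[12,14]
#4 0x25→b4/s0 L1-HIT; vc=[12,14]
#5 0x61→b12/s0 VC-HIT; vc=[4,14]
#6 0x73→b14/s0 VC-HIT; vc=[4,12]
#7 0x12→b2/s0 MISS; vc=[4,12,14]
#8 0x16→b2/s0 L1-HIT; vc=[4,12,14]
#9 0x17→b2/s0 L1-HIT; vc=[4,12,14]
#10 0x77→b14/s0 VC-HIT; vc=[4,12,2]
#11 0x21→b4/s0 VC-HIT; vc=[14,12,2]
#12 0x70→b14/s0 VC-HIT; vc=[4,12,2]
#13 0x77→b14/s0 L1-HIT; vc=[4,12,2]
#14 0x71→b14/s0 L1-HIT; vc=[4,12,2]

VC = [4, 12, 2]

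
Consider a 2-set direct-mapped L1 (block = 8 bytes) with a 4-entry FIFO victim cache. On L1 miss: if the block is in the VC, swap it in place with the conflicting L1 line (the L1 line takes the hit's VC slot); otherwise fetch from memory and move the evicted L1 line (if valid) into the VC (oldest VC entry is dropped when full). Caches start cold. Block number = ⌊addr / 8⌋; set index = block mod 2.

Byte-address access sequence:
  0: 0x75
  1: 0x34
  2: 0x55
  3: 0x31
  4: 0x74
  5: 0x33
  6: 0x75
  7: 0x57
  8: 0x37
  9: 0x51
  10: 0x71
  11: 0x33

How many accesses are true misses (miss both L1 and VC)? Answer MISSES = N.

MISSES = 3

  [0] addr=0x75 blk=14 s=0: MISS | VC []
  [1] addr=0x34 blk=6 s=0: MISS | VC [14]
  [2] addr=0x55 blk=10 s=0: MISS | VC [14, 6]
  [3] addr=0x31 blk=6 s=0: VC-HIT | VC [14, 10]
  [4] addr=0x74 blk=14 s=0: VC-HIT | VC [6, 10]
  [5] addr=0x33 blk=6 s=0: VC-HIT | VC [14, 10]
  [6] addr=0x75 blk=14 s=0: VC-HIT | VC [6, 10]
  [7] addr=0x57 blk=10 s=0: VC-HIT | VC [6, 14]
  [8] addr=0x37 blk=6 s=0: VC-HIT | VC [10, 14]
  [9] addr=0x51 blk=10 s=0: VC-HIT | VC [6, 14]
  [10] addr=0x71 blk=14 s=0: VC-HIT | VC [6, 10]
  [11] addr=0x33 blk=6 s=0: VC-HIT | VC [14, 10]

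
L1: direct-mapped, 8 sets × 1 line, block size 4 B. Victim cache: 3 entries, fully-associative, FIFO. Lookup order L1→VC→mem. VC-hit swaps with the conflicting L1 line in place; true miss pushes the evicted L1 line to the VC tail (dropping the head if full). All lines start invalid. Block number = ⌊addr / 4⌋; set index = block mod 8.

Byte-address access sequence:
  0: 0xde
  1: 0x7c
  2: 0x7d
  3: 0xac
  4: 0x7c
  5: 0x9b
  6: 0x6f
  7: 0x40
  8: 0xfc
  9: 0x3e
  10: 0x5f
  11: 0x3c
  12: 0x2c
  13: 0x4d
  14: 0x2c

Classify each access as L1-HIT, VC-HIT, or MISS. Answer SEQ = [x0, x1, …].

SEQ = [MISS, MISS, L1-HIT, MISS, L1-HIT, MISS, MISS, MISS, MISS, MISS, MISS, VC-HIT, MISS, MISS, VC-HIT]

0: 0xde (blk 55, set 7) → MISS  vc=[]
1: 0x7c (blk 31, set 7) → MISS  vc=[55]
2: 0x7d (blk 31, set 7) → L1-HIT  vc=[55]
3: 0xac (blk 43, set 3) → MISS  vc=[55]
4: 0x7c (blk 31, set 7) → L1-HIT  vc=[55]
5: 0x9b (blk 38, set 6) → MISS  vc=[55]
6: 0x6f (blk 27, set 3) → MISS  vc=[55, 43]
7: 0x40 (blk 16, set 0) → MISS  vc=[55, 43]
8: 0xfc (blk 63, set 7) → MISS  vc=[55, 43, 31]
9: 0x3e (blk 15, set 7) → MISS  vc=[43, 31, 63]
10: 0x5f (blk 23, set 7) → MISS  vc=[31, 63, 15]
11: 0x3c (blk 15, set 7) → VC-HIT  vc=[31, 63, 23]
12: 0x2c (blk 11, set 3) → MISS  vc=[63, 23, 27]
13: 0x4d (blk 19, set 3) → MISS  vc=[23, 27, 11]
14: 0x2c (blk 11, set 3) → VC-HIT  vc=[23, 27, 19]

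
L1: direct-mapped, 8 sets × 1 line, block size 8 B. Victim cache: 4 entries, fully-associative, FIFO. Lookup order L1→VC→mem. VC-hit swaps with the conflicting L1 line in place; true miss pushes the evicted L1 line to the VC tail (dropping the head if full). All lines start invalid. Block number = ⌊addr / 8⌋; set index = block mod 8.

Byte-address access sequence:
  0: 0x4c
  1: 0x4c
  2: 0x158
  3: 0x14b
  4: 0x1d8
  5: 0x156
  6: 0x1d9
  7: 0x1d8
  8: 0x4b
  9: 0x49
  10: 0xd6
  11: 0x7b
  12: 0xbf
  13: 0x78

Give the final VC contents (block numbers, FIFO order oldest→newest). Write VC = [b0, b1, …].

  [0] addr=0x4c blk=9 s=1: MISS | VC []
  [1] addr=0x4c blk=9 s=1: L1-HIT | VC []
  [2] addr=0x158 blk=43 s=3: MISS | VC []
  [3] addr=0x14b blk=41 s=1: MISS | VC [9]
  [4] addr=0x1d8 blk=59 s=3: MISS | VC [9, 43]
  [5] addr=0x156 blk=42 s=2: MISS | VC [9, 43]
  [6] addr=0x1d9 blk=59 s=3: L1-HIT | VC [9, 43]
  [7] addr=0x1d8 blk=59 s=3: L1-HIT | VC [9, 43]
  [8] addr=0x4b blk=9 s=1: VC-HIT | VC [41, 43]
  [9] addr=0x49 blk=9 s=1: L1-HIT | VC [41, 43]
  [10] addr=0xd6 blk=26 s=2: MISS | VC [41, 43, 42]
  [11] addr=0x7b blk=15 s=7: MISS | VC [41, 43, 42]
  [12] addr=0xbf blk=23 s=7: MISS | VC [41, 43, 42, 15]
  [13] addr=0x78 blk=15 s=7: VC-HIT | VC [41, 43, 42, 23]

VC = [41, 43, 42, 23]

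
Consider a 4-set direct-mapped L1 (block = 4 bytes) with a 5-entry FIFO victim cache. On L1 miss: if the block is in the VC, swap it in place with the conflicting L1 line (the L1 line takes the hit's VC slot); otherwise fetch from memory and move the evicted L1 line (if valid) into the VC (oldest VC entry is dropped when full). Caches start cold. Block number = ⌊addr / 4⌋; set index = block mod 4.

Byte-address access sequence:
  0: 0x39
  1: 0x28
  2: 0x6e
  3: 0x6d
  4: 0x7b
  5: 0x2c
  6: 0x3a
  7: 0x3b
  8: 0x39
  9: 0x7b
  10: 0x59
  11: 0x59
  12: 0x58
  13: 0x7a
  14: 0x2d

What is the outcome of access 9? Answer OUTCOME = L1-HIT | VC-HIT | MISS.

  [0] addr=0x39 blk=14 s=2: MISS | VC []
  [1] addr=0x28 blk=10 s=2: MISS | VC [14]
  [2] addr=0x6e blk=27 s=3: MISS | VC [14]
  [3] addr=0x6d blk=27 s=3: L1-HIT | VC [14]
  [4] addr=0x7b blk=30 s=2: MISS | VC [14, 10]
  [5] addr=0x2c blk=11 s=3: MISS | VC [14, 10, 27]
  [6] addr=0x3a blk=14 s=2: VC-HIT | VC [30, 10, 27]
  [7] addr=0x3b blk=14 s=2: L1-HIT | VC [30, 10, 27]
  [8] addr=0x39 blk=14 s=2: L1-HIT | VC [30, 10, 27]
  [9] addr=0x7b blk=30 s=2: VC-HIT | VC [14, 10, 27]
  [10] addr=0x59 blk=22 s=2: MISS | VC [14, 10, 27, 30]
  [11] addr=0x59 blk=22 s=2: L1-HIT | VC [14, 10, 27, 30]
  [12] addr=0x58 blk=22 s=2: L1-HIT | VC [14, 10, 27, 30]
  [13] addr=0x7a blk=30 s=2: VC-HIT | VC [14, 10, 27, 22]
  [14] addr=0x2d blk=11 s=3: L1-HIT | VC [14, 10, 27, 22]

OUTCOME = VC-HIT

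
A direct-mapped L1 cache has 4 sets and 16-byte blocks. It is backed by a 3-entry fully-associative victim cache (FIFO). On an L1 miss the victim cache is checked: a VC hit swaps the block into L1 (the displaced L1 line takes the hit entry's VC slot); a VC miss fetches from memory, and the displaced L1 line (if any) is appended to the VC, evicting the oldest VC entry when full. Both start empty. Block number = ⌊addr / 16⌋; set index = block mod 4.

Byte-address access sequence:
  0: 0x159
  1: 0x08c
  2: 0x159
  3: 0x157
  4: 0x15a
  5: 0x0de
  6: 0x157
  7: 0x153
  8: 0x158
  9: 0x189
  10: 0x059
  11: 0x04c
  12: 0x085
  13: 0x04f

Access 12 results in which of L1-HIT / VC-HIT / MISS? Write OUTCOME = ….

0: 0x159 (blk 21, set 1) → MISS  vc=[]
1: 0x8c (blk 8, set 0) → MISS  vc=[]
2: 0x159 (blk 21, set 1) → L1-HIT  vc=[]
3: 0x157 (blk 21, set 1) → L1-HIT  vc=[]
4: 0x15a (blk 21, set 1) → L1-HIT  vc=[]
5: 0xde (blk 13, set 1) → MISS  vc=[21]
6: 0x157 (blk 21, set 1) → VC-HIT  vc=[13]
7: 0x153 (blk 21, set 1) → L1-HIT  vc=[13]
8: 0x158 (blk 21, set 1) → L1-HIT  vc=[13]
9: 0x189 (blk 24, set 0) → MISS  vc=[13, 8]
10: 0x59 (blk 5, set 1) → MISS  vc=[13, 8, 21]
11: 0x4c (blk 4, set 0) → MISS  vc=[8, 21, 24]
12: 0x85 (blk 8, set 0) → VC-HIT  vc=[4, 21, 24]
13: 0x4f (blk 4, set 0) → VC-HIT  vc=[8, 21, 24]

OUTCOME = VC-HIT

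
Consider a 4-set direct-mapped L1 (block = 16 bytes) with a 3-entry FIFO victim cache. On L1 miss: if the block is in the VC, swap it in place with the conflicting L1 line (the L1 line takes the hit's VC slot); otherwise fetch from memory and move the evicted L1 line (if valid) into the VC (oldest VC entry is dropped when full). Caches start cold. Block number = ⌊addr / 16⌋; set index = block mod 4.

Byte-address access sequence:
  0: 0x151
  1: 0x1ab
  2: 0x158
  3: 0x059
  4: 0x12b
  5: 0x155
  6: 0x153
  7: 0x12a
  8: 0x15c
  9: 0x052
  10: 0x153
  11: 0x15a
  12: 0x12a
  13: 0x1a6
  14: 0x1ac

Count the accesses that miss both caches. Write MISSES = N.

MISSES = 4

#0 0x151→b21/s1 MISS; vc=[]
#1 0x1ab→b26/s2 MISS; vc=[]
#2 0x158→b21/s1 L1-HIT; vc=[]
#3 0x59→b5/s1 MISS; vc=[21]
#4 0x12b→b18/s2 MISS; vc=[21,26]
#5 0x155→b21/s1 VC-HIT; vc=[5,26]
#6 0x153→b21/s1 L1-HIT; vc=[5,26]
#7 0x12a→b18/s2 L1-HIT; vc=[5,26]
#8 0x15c→b21/s1 L1-HIT; vc=[5,26]
#9 0x52→b5/s1 VC-HIT; vc=[21,26]
#10 0x153→b21/s1 VC-HIT; vc=[5,26]
#11 0x15a→b21/s1 L1-HIT; vc=[5,26]
#12 0x12a→b18/s2 L1-HIT; vc=[5,26]
#13 0x1a6→b26/s2 VC-HIT; vc=[5,18]
#14 0x1ac→b26/s2 L1-HIT; vc=[5,18]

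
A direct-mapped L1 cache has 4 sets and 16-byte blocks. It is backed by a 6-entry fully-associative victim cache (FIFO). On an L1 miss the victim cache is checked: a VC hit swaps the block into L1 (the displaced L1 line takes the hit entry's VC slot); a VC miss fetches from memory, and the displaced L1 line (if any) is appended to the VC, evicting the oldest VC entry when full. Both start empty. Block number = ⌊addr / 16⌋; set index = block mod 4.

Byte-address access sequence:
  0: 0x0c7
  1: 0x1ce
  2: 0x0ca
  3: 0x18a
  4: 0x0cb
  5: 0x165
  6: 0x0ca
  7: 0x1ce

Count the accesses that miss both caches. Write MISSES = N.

#0 0xc7→b12/s0 MISS; vc=[]
#1 0x1ce→b28/s0 MISS; vc=[12]
#2 0xca→b12/s0 VC-HIT; vc=[28]
#3 0x18a→b24/s0 MISS; vc=[28,12]
#4 0xcb→b12/s0 VC-HIT; vc=[28,24]
#5 0x165→b22/s2 MISS; vc=[28,24]
#6 0xca→b12/s0 L1-HIT; vc=[28,24]
#7 0x1ce→b28/s0 VC-HIT; vc=[12,24]

MISSES = 4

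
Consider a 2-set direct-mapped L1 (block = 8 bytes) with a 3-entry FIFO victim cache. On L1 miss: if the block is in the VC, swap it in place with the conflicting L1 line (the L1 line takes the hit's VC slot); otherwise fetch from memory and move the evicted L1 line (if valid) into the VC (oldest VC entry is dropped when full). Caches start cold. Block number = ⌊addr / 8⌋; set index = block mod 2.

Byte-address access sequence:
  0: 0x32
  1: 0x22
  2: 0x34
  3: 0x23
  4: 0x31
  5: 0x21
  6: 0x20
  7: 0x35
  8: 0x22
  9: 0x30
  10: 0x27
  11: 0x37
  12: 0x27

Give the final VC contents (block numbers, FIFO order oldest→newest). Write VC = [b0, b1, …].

VC = [6]

0: 0x32 (blk 6, set 0) → MISS  vc=[]
1: 0x22 (blk 4, set 0) → MISS  vc=[6]
2: 0x34 (blk 6, set 0) → VC-HIT  vc=[4]
3: 0x23 (blk 4, set 0) → VC-HIT  vc=[6]
4: 0x31 (blk 6, set 0) → VC-HIT  vc=[4]
5: 0x21 (blk 4, set 0) → VC-HIT  vc=[6]
6: 0x20 (blk 4, set 0) → L1-HIT  vc=[6]
7: 0x35 (blk 6, set 0) → VC-HIT  vc=[4]
8: 0x22 (blk 4, set 0) → VC-HIT  vc=[6]
9: 0x30 (blk 6, set 0) → VC-HIT  vc=[4]
10: 0x27 (blk 4, set 0) → VC-HIT  vc=[6]
11: 0x37 (blk 6, set 0) → VC-HIT  vc=[4]
12: 0x27 (blk 4, set 0) → VC-HIT  vc=[6]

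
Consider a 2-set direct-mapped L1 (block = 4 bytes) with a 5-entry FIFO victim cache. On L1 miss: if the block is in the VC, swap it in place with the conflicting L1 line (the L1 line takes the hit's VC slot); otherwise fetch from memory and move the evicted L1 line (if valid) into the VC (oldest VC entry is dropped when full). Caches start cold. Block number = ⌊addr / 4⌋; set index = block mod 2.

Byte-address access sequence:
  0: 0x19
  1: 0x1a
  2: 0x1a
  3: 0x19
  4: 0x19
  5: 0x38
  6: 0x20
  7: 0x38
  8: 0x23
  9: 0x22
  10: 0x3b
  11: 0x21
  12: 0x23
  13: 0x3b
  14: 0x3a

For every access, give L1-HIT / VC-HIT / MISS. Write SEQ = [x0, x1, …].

SEQ = [MISS, L1-HIT, L1-HIT, L1-HIT, L1-HIT, MISS, MISS, VC-HIT, VC-HIT, L1-HIT, VC-HIT, VC-HIT, L1-HIT, VC-HIT, L1-HIT]

#0 0x19→b6/s0 MISS; vc=[]
#1 0x1a→b6/s0 L1-HIT; vc=[]
#2 0x1a→b6/s0 L1-HIT; vc=[]
#3 0x19→b6/s0 L1-HIT; vc=[]
#4 0x19→b6/s0 L1-HIT; vc=[]
#5 0x38→b14/s0 MISS; vc=[6]
#6 0x20→b8/s0 MISS; vc=[6,14]
#7 0x38→b14/s0 VC-HIT; vc=[6,8]
#8 0x23→b8/s0 VC-HIT; vc=[6,14]
#9 0x22→b8/s0 L1-HIT; vc=[6,14]
#10 0x3b→b14/s0 VC-HIT; vc=[6,8]
#11 0x21→b8/s0 VC-HIT; vc=[6,14]
#12 0x23→b8/s0 L1-HIT; vc=[6,14]
#13 0x3b→b14/s0 VC-HIT; vc=[6,8]
#14 0x3a→b14/s0 L1-HIT; vc=[6,8]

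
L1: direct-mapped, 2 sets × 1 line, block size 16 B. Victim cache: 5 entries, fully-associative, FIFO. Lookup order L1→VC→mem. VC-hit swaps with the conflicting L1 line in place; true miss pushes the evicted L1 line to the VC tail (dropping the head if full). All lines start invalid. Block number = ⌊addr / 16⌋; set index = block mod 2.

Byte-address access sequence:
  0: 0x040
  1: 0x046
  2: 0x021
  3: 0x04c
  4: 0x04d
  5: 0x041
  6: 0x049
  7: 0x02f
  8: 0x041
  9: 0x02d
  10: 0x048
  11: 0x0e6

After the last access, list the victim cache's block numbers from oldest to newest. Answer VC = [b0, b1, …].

VC = [2, 4]

0: 0x40 (blk 4, set 0) → MISS  vc=[]
1: 0x46 (blk 4, set 0) → L1-HIT  vc=[]
2: 0x21 (blk 2, set 0) → MISS  vc=[4]
3: 0x4c (blk 4, set 0) → VC-HIT  vc=[2]
4: 0x4d (blk 4, set 0) → L1-HIT  vc=[2]
5: 0x41 (blk 4, set 0) → L1-HIT  vc=[2]
6: 0x49 (blk 4, set 0) → L1-HIT  vc=[2]
7: 0x2f (blk 2, set 0) → VC-HIT  vc=[4]
8: 0x41 (blk 4, set 0) → VC-HIT  vc=[2]
9: 0x2d (blk 2, set 0) → VC-HIT  vc=[4]
10: 0x48 (blk 4, set 0) → VC-HIT  vc=[2]
11: 0xe6 (blk 14, set 0) → MISS  vc=[2, 4]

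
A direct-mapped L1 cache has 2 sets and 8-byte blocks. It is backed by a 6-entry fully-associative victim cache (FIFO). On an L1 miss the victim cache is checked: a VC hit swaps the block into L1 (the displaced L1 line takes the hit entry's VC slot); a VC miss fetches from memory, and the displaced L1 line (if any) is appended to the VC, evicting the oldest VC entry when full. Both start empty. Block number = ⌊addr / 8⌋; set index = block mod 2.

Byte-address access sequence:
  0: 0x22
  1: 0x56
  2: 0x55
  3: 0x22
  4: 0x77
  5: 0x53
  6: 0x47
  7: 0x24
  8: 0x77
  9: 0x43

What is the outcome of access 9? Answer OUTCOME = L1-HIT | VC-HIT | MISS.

0: 0x22 (blk 4, set 0) → MISS  vc=[]
1: 0x56 (blk 10, set 0) → MISS  vc=[4]
2: 0x55 (blk 10, set 0) → L1-HIT  vc=[4]
3: 0x22 (blk 4, set 0) → VC-HIT  vc=[10]
4: 0x77 (blk 14, set 0) → MISS  vc=[10, 4]
5: 0x53 (blk 10, set 0) → VC-HIT  vc=[14, 4]
6: 0x47 (blk 8, set 0) → MISS  vc=[14, 4, 10]
7: 0x24 (blk 4, set 0) → VC-HIT  vc=[14, 8, 10]
8: 0x77 (blk 14, set 0) → VC-HIT  vc=[4, 8, 10]
9: 0x43 (blk 8, set 0) → VC-HIT  vc=[4, 14, 10]

OUTCOME = VC-HIT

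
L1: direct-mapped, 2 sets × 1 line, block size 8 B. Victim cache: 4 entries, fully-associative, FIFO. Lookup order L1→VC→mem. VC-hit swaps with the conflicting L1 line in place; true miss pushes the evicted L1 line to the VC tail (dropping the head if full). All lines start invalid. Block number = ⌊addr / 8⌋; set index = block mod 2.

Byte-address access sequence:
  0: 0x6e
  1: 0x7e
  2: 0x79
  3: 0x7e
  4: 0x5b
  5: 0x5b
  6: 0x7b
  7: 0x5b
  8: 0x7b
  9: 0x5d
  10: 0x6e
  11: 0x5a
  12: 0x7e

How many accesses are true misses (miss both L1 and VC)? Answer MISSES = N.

MISSES = 3

  [0] addr=0x6e blk=13 s=1: MISS | VC []
  [1] addr=0x7e blk=15 s=1: MISS | VC [13]
  [2] addr=0x79 blk=15 s=1: L1-HIT | VC [13]
  [3] addr=0x7e blk=15 s=1: L1-HIT | VC [13]
  [4] addr=0x5b blk=11 s=1: MISS | VC [13, 15]
  [5] addr=0x5b blk=11 s=1: L1-HIT | VC [13, 15]
  [6] addr=0x7b blk=15 s=1: VC-HIT | VC [13, 11]
  [7] addr=0x5b blk=11 s=1: VC-HIT | VC [13, 15]
  [8] addr=0x7b blk=15 s=1: VC-HIT | VC [13, 11]
  [9] addr=0x5d blk=11 s=1: VC-HIT | VC [13, 15]
  [10] addr=0x6e blk=13 s=1: VC-HIT | VC [11, 15]
  [11] addr=0x5a blk=11 s=1: VC-HIT | VC [13, 15]
  [12] addr=0x7e blk=15 s=1: VC-HIT | VC [13, 11]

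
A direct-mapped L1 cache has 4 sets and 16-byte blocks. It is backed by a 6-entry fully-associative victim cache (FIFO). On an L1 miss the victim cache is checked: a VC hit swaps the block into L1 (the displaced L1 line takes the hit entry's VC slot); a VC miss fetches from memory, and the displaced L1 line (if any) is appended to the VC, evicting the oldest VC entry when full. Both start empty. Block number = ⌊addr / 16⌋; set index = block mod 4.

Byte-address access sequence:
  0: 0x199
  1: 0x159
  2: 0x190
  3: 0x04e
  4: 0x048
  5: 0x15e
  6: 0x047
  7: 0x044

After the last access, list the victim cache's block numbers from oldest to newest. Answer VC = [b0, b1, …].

#0 0x199→b25/s1 MISS; vc=[]
#1 0x159→b21/s1 MISS; vc=[25]
#2 0x190→b25/s1 VC-HIT; vc=[21]
#3 0x4e→b4/s0 MISS; vc=[21]
#4 0x48→b4/s0 L1-HIT; vc=[21]
#5 0x15e→b21/s1 VC-HIT; vc=[25]
#6 0x47→b4/s0 L1-HIT; vc=[25]
#7 0x44→b4/s0 L1-HIT; vc=[25]

VC = [25]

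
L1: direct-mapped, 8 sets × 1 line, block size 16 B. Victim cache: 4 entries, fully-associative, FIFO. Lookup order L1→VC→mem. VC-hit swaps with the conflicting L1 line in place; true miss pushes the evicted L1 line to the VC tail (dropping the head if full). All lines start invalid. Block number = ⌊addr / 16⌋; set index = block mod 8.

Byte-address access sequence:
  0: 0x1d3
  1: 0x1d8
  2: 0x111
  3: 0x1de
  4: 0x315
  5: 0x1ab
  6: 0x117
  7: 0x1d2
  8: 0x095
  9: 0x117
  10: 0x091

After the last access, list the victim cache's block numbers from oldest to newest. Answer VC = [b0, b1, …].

0: 0x1d3 (blk 29, set 5) → MISS  vc=[]
1: 0x1d8 (blk 29, set 5) → L1-HIT  vc=[]
2: 0x111 (blk 17, set 1) → MISS  vc=[]
3: 0x1de (blk 29, set 5) → L1-HIT  vc=[]
4: 0x315 (blk 49, set 1) → MISS  vc=[17]
5: 0x1ab (blk 26, set 2) → MISS  vc=[17]
6: 0x117 (blk 17, set 1) → VC-HIT  vc=[49]
7: 0x1d2 (blk 29, set 5) → L1-HIT  vc=[49]
8: 0x95 (blk 9, set 1) → MISS  vc=[49, 17]
9: 0x117 (blk 17, set 1) → VC-HIT  vc=[49, 9]
10: 0x91 (blk 9, set 1) → VC-HIT  vc=[49, 17]

VC = [49, 17]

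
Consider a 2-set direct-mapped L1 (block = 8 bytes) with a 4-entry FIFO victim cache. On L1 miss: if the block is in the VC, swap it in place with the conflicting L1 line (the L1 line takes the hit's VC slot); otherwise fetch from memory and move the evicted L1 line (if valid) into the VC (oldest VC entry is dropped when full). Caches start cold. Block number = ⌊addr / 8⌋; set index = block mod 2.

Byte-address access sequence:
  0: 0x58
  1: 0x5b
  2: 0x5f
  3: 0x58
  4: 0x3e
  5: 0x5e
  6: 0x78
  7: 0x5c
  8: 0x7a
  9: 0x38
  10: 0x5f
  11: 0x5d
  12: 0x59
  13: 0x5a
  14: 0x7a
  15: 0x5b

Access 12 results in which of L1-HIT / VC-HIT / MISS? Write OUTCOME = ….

0: 0x58 (blk 11, set 1) → MISS  vc=[]
1: 0x5b (blk 11, set 1) → L1-HIT  vc=[]
2: 0x5f (blk 11, set 1) → L1-HIT  vc=[]
3: 0x58 (blk 11, set 1) → L1-HIT  vc=[]
4: 0x3e (blk 7, set 1) → MISS  vc=[11]
5: 0x5e (blk 11, set 1) → VC-HIT  vc=[7]
6: 0x78 (blk 15, set 1) → MISS  vc=[7, 11]
7: 0x5c (blk 11, set 1) → VC-HIT  vc=[7, 15]
8: 0x7a (blk 15, set 1) → VC-HIT  vc=[7, 11]
9: 0x38 (blk 7, set 1) → VC-HIT  vc=[15, 11]
10: 0x5f (blk 11, set 1) → VC-HIT  vc=[15, 7]
11: 0x5d (blk 11, set 1) → L1-HIT  vc=[15, 7]
12: 0x59 (blk 11, set 1) → L1-HIT  vc=[15, 7]
13: 0x5a (blk 11, set 1) → L1-HIT  vc=[15, 7]
14: 0x7a (blk 15, set 1) → VC-HIT  vc=[11, 7]
15: 0x5b (blk 11, set 1) → VC-HIT  vc=[15, 7]

OUTCOME = L1-HIT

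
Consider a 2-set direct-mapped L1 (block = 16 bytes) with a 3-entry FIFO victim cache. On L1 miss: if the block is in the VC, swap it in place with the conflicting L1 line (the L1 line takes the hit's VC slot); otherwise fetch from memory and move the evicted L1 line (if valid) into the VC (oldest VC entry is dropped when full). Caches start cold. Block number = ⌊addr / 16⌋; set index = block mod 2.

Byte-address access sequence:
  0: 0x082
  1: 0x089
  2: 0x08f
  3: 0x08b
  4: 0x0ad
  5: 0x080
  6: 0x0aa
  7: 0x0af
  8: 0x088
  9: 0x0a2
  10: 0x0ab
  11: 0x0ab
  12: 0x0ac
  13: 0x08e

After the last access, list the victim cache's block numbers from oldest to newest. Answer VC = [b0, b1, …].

VC = [10]

0: 0x82 (blk 8, set 0) → MISS  vc=[]
1: 0x89 (blk 8, set 0) → L1-HIT  vc=[]
2: 0x8f (blk 8, set 0) → L1-HIT  vc=[]
3: 0x8b (blk 8, set 0) → L1-HIT  vc=[]
4: 0xad (blk 10, set 0) → MISS  vc=[8]
5: 0x80 (blk 8, set 0) → VC-HIT  vc=[10]
6: 0xaa (blk 10, set 0) → VC-HIT  vc=[8]
7: 0xaf (blk 10, set 0) → L1-HIT  vc=[8]
8: 0x88 (blk 8, set 0) → VC-HIT  vc=[10]
9: 0xa2 (blk 10, set 0) → VC-HIT  vc=[8]
10: 0xab (blk 10, set 0) → L1-HIT  vc=[8]
11: 0xab (blk 10, set 0) → L1-HIT  vc=[8]
12: 0xac (blk 10, set 0) → L1-HIT  vc=[8]
13: 0x8e (blk 8, set 0) → VC-HIT  vc=[10]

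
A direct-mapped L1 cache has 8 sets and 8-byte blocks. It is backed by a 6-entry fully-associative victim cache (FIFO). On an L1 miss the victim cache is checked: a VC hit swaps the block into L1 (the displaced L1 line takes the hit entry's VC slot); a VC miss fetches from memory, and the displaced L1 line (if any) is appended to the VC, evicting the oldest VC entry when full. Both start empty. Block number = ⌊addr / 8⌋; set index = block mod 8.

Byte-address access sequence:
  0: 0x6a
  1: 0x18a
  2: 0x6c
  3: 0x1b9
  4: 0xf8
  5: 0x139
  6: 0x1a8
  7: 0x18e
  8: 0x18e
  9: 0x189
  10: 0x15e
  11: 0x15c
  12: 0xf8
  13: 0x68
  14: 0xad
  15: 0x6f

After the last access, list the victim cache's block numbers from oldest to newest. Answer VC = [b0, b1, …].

0: 0x6a (blk 13, set 5) → MISS  vc=[]
1: 0x18a (blk 49, set 1) → MISS  vc=[]
2: 0x6c (blk 13, set 5) → L1-HIT  vc=[]
3: 0x1b9 (blk 55, set 7) → MISS  vc=[]
4: 0xf8 (blk 31, set 7) → MISS  vc=[55]
5: 0x139 (blk 39, set 7) → MISS  vc=[55, 31]
6: 0x1a8 (blk 53, set 5) → MISS  vc=[55, 31, 13]
7: 0x18e (blk 49, set 1) → L1-HIT  vc=[55, 31, 13]
8: 0x18e (blk 49, set 1) → L1-HIT  vc=[55, 31, 13]
9: 0x189 (blk 49, set 1) → L1-HIT  vc=[55, 31, 13]
10: 0x15e (blk 43, set 3) → MISS  vc=[55, 31, 13]
11: 0x15c (blk 43, set 3) → L1-HIT  vc=[55, 31, 13]
12: 0xf8 (blk 31, set 7) → VC-HIT  vc=[55, 39, 13]
13: 0x68 (blk 13, set 5) → VC-HIT  vc=[55, 39, 53]
14: 0xad (blk 21, set 5) → MISS  vc=[55, 39, 53, 13]
15: 0x6f (blk 13, set 5) → VC-HIT  vc=[55, 39, 53, 21]

VC = [55, 39, 53, 21]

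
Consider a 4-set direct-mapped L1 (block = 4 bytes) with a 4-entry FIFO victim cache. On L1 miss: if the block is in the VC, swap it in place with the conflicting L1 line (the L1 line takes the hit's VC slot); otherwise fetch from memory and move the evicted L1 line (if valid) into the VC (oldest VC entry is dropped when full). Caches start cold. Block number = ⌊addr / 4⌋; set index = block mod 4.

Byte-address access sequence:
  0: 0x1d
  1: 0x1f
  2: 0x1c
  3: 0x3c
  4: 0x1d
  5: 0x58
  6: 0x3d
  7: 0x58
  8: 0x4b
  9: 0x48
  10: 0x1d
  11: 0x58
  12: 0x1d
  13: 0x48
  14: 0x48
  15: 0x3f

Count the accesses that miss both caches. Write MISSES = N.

#0 0x1d→b7/s3 MISS; vc=[]
#1 0x1f→b7/s3 L1-HIT; vc=[]
#2 0x1c→b7/s3 L1-HIT; vc=[]
#3 0x3c→b15/s3 MISS; vc=[7]
#4 0x1d→b7/s3 VC-HIT; vc=[15]
#5 0x58→b22/s2 MISS; vc=[15]
#6 0x3d→b15/s3 VC-HIT; vc=[7]
#7 0x58→b22/s2 L1-HIT; vc=[7]
#8 0x4b→b18/s2 MISS; vc=[7,22]
#9 0x48→b18/s2 L1-HIT; vc=[7,22]
#10 0x1d→b7/s3 VC-HIT; vc=[15,22]
#11 0x58→b22/s2 VC-HIT; vc=[15,18]
#12 0x1d→b7/s3 L1-HIT; vc=[15,18]
#13 0x48→b18/s2 VC-HIT; vc=[15,22]
#14 0x48→b18/s2 L1-HIT; vc=[15,22]
#15 0x3f→b15/s3 VC-HIT; vc=[7,22]

MISSES = 4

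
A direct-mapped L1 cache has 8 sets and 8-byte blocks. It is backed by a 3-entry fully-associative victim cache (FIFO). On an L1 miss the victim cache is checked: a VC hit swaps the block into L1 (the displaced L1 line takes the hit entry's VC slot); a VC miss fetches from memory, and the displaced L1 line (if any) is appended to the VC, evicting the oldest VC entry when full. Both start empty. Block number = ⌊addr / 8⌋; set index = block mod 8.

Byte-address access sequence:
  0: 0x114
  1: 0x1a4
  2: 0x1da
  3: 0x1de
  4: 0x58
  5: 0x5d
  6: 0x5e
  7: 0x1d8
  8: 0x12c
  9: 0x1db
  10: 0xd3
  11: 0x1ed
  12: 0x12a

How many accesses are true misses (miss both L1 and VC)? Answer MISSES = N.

  [0] addr=0x114 blk=34 s=2: MISS | VC []
  [1] addr=0x1a4 blk=52 s=4: MISS | VC []
  [2] addr=0x1da blk=59 s=3: MISS | VC []
  [3] addr=0x1de blk=59 s=3: L1-HIT | VC []
  [4] addr=0x58 blk=11 s=3: MISS | VC [59]
  [5] addr=0x5d blk=11 s=3: L1-HIT | VC [59]
  [6] addr=0x5e blk=11 s=3: L1-HIT | VC [59]
  [7] addr=0x1d8 blk=59 s=3: VC-HIT | VC [11]
  [8] addr=0x12c blk=37 s=5: MISS | VC [11]
  [9] addr=0x1db blk=59 s=3: L1-HIT | VC [11]
  [10] addr=0xd3 blk=26 s=2: MISS | VC [11, 34]
  [11] addr=0x1ed blk=61 s=5: MISS | VC [11, 34, 37]
  [12] addr=0x12a blk=37 s=5: VC-HIT | VC [11, 34, 61]

MISSES = 7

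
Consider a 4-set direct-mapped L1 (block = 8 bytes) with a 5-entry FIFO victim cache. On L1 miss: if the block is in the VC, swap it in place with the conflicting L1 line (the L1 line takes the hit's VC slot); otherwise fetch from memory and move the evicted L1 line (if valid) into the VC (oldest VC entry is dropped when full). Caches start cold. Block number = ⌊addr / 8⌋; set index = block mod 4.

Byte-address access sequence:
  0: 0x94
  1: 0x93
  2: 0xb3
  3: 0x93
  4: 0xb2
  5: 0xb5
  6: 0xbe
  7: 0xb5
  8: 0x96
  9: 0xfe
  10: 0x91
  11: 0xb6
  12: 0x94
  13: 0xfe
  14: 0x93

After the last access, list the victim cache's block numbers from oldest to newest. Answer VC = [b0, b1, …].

VC = [22, 23]

#0 0x94→b18/s2 MISS; vc=[]
#1 0x93→b18/s2 L1-HIT; vc=[]
#2 0xb3→b22/s2 MISS; vc=[18]
#3 0x93→b18/s2 VC-HIT; vc=[22]
#4 0xb2→b22/s2 VC-HIT; vc=[18]
#5 0xb5→b22/s2 L1-HIT; vc=[18]
#6 0xbe→b23/s3 MISS; vc=[18]
#7 0xb5→b22/s2 L1-HIT; vc=[18]
#8 0x96→b18/s2 VC-HIT; vc=[22]
#9 0xfe→b31/s3 MISS; vc=[22,23]
#10 0x91→b18/s2 L1-HIT; vc=[22,23]
#11 0xb6→b22/s2 VC-HIT; vc=[18,23]
#12 0x94→b18/s2 VC-HIT; vc=[22,23]
#13 0xfe→b31/s3 L1-HIT; vc=[22,23]
#14 0x93→b18/s2 L1-HIT; vc=[22,23]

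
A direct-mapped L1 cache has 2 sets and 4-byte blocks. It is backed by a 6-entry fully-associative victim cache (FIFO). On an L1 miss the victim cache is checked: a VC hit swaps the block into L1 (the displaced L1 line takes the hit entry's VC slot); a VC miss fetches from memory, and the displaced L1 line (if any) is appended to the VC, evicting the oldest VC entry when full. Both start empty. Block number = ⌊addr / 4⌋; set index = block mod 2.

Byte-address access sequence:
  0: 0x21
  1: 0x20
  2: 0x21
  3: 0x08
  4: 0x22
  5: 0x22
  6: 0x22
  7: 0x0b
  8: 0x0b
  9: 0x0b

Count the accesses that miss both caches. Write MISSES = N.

MISSES = 2

#0 0x21→b8/s0 MISS; vc=[]
#1 0x20→b8/s0 L1-HIT; vc=[]
#2 0x21→b8/s0 L1-HIT; vc=[]
#3 0x8→b2/s0 MISS; vc=[8]
#4 0x22→b8/s0 VC-HIT; vc=[2]
#5 0x22→b8/s0 L1-HIT; vc=[2]
#6 0x22→b8/s0 L1-HIT; vc=[2]
#7 0xb→b2/s0 VC-HIT; vc=[8]
#8 0xb→b2/s0 L1-HIT; vc=[8]
#9 0xb→b2/s0 L1-HIT; vc=[8]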